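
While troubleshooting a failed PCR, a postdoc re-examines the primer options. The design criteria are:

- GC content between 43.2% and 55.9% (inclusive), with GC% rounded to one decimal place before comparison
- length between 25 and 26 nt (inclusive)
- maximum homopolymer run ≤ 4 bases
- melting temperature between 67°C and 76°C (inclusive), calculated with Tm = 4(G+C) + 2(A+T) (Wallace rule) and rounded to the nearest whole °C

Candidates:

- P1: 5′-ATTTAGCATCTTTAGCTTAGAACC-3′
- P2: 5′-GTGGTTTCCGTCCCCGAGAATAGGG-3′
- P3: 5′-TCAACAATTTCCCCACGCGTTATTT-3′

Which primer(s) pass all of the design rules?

P1 (24 nt, A=7 T=9 G=3 C=5): GC 8/24 = 33.3%, outside 43.2–55.9% ✗; length 24, outside 25–26 ✗; longest run = 3 ✓; Tm = 2·16 + 4·8 = 64°C, outside 67–76°C ✗ — fails.
P2 (25 nt, A=4 T=6 G=9 C=6): GC 15/25 = 60.0%, outside 43.2–55.9% ✗; length 25 ✓; longest run = 4 ✓; Tm = 2·10 + 4·15 = 80°C, outside 67–76°C ✗ — fails.
P3 (25 nt, A=6 T=9 G=2 C=8): GC 10/25 = 40.0%, outside 43.2–55.9% ✗; length 25 ✓; longest run = 4 ✓; Tm = 2·15 + 4·10 = 70°C ✓ — fails.

None of the candidates satisfy all criteria.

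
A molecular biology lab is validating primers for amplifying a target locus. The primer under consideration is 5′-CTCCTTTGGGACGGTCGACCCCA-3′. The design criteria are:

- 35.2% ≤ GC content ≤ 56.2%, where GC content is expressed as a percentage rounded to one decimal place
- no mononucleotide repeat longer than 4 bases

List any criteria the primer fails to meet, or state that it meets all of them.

Base counts: A=3, T=5, G=6, C=9 (length 23).
GC content: GC 15/23 = 65.2%, outside 35.2–56.2% ✗
homopolymer run: longest run = 4 ✓

Fails: GC content.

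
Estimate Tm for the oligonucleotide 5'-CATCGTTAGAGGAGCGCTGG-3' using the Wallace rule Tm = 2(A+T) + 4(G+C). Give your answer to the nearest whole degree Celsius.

64°C

Base counts: A=4, T=4, G=8, C=4 (length 20).
Tm = 2·(4+4) + 4·(8+4) = 2·8 + 4·12 = 16 + 48 = 64°C.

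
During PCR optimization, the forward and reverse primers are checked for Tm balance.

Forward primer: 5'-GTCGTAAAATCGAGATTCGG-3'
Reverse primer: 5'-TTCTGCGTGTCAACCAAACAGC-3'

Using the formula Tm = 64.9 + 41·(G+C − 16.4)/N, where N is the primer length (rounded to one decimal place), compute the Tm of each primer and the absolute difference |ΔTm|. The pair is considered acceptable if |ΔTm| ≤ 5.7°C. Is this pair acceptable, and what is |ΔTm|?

|ΔTm| = 5.1°C; the pair is acceptable.

Forward: G+C = 9, N = 20 → Tm = 64.9 + 41·(9 − 16.4)/20 = 49.7°C.
Reverse: G+C = 11, N = 22 → Tm = 64.9 + 41·(11 − 16.4)/22 = 54.8°C.
|ΔTm| = |49.7 − 54.8| = 5.1°C, ≤ 5.7°C.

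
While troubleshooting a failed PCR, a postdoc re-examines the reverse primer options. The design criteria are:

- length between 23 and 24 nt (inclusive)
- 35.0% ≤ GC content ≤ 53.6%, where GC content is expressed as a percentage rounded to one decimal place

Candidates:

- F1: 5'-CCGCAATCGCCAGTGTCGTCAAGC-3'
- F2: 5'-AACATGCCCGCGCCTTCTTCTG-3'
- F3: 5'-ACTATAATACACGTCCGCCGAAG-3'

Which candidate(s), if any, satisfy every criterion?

F3 only.

F1 (24 nt, A=5 T=4 G=6 C=9): length 24 ✓; GC 15/24 = 62.5%, outside 35.0–53.6% ✗ — fails.
F2 (22 nt, A=3 T=6 G=4 C=9): length 22, outside 23–24 ✗; GC 13/22 = 59.1%, outside 35.0–53.6% ✗ — fails.
F3 (23 nt, A=8 T=4 G=4 C=7): length 23 ✓; GC 11/23 = 47.8% ✓ — passes.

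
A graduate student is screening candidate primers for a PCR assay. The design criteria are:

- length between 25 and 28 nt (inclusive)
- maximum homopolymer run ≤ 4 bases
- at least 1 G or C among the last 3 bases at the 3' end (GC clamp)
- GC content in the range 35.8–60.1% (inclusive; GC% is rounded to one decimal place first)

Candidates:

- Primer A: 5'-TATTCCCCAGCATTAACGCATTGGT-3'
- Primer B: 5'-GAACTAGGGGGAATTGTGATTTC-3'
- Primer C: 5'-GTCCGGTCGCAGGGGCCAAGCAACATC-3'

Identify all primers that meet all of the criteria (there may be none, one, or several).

Primer A (25 nt, A=6 T=8 G=4 C=7): length 25 ✓; longest run = 4 ✓; 3' end GGT has 2 G/C ✓; GC 11/25 = 44.0% ✓ — passes.
Primer B (23 nt, A=6 T=7 G=8 C=2): length 23, outside 25–28 ✗; longest run = 5, exceeds 4 ✗; 3' end TTC has 1 G/C ✓; GC 10/23 = 43.5% ✓ — fails.
Primer C (27 nt, A=6 T=3 G=9 C=9): length 27 ✓; longest run = 4 ✓; 3' end ATC has 1 G/C ✓; GC 18/27 = 66.7%, outside 35.8–60.1% ✗ — fails.

Primer A only.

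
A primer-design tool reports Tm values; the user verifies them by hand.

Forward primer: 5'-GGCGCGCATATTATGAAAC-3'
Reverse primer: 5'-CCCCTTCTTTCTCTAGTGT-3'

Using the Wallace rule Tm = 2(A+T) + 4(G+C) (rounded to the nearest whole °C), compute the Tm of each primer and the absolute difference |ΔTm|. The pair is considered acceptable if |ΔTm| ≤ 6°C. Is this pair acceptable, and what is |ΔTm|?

Forward: A=6 T=4 G=5 C=4 → Tm = 2·10 + 4·9 = 56°C.
Reverse: A=1 T=9 G=2 C=7 → Tm = 2·10 + 4·9 = 56°C.
|ΔTm| = |56 − 56| = 0°C, ≤ 6°C.

|ΔTm| = 0°C; the pair is acceptable.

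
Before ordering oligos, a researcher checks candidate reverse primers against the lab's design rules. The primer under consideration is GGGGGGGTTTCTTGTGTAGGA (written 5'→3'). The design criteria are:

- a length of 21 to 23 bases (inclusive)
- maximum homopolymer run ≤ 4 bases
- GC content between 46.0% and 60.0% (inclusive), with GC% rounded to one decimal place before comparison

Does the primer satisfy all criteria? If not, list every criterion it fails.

Fails: homopolymer run.

Base counts: A=2, T=7, G=11, C=1 (length 21).
length: length 21 ✓
homopolymer run: longest run = 7, exceeds 4 ✗
GC content: GC 12/21 = 57.1% ✓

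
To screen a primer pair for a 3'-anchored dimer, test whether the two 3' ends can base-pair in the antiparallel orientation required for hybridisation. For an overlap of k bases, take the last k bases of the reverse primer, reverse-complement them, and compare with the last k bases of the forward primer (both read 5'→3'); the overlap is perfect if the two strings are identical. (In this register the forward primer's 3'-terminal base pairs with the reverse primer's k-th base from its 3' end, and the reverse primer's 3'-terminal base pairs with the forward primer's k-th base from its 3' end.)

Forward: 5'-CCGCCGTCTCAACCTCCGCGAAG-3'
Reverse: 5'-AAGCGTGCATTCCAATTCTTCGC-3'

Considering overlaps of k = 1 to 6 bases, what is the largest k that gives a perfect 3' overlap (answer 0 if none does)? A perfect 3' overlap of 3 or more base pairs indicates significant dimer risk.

Last 6 bases (5'→3') — forward …GCGAAG, reverse …CTTCGC.
Reverse complement of the reverse primer's last 6 bases: GCGAAG; its first k bases are the reverse complement of the reverse primer's last k bases, so a perfect k-base overlap needs the forward primer's last k bases to equal them.
Comparing (forward last k vs required): k=1: G vs G ✓; k=2: AG vs GC ✗; k=3: AAG vs GCG ✗; k=4: GAAG vs GCGA ✗; k=5: CGAAG vs GCGAA ✗; k=6: GCGAAG vs GCGAAG ✓.
Perfect overlaps at k = 1, 6; the largest is 6.

Longest perfect overlap: 6 complementary base pairs; significant dimer risk (threshold 3).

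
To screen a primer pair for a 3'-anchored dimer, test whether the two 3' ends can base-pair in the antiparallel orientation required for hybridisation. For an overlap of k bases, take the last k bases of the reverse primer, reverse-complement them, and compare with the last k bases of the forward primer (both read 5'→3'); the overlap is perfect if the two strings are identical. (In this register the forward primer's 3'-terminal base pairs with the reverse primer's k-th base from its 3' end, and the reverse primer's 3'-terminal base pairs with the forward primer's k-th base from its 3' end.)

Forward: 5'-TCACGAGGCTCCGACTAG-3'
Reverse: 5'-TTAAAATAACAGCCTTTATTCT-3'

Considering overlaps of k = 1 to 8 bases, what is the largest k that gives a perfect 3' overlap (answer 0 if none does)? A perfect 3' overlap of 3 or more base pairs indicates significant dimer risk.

Longest perfect overlap: 2 complementary base pairs; below the dimer-risk threshold (threshold 3).

Last 8 bases (5'→3') — forward …CCGACTAG, reverse …TTTATTCT.
Reverse complement of the reverse primer's last 8 bases: AGAATAAA; its first k bases are the reverse complement of the reverse primer's last k bases, so a perfect k-base overlap needs the forward primer's last k bases to equal them.
Comparing (forward last k vs required): k=1: G vs A ✗; k=2: AG vs AG ✓; k=3: TAG vs AGA ✗; k=4: CTAG vs AGAA ✗; k=5: ACTAG vs AGAAT ✗; k=6: GACTAG vs AGAATA ✗; k=7: CGACTAG vs AGAATAA ✗; k=8: CCGACTAG vs AGAATAAA ✗.
Only k = 2 is perfect, so the longest perfect 3' overlap is 2.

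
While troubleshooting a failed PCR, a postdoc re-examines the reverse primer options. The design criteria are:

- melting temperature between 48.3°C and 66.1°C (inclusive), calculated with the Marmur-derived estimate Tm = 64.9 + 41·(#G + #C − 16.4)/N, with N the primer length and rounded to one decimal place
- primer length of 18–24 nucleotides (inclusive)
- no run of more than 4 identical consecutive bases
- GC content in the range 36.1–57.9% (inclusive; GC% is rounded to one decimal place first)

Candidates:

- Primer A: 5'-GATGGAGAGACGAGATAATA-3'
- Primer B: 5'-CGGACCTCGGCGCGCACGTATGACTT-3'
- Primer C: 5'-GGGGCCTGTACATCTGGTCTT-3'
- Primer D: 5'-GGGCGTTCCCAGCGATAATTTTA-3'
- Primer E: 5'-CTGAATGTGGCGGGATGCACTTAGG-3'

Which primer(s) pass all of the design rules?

Primer C and Primer D.

Primer A (20 nt, A=9 T=3 G=7 C=1): Tm = 64.9 + 41·(8 − 16.4)/20 = 47.7°C, outside 48.3–66.1°C ✗; length 20 ✓; longest run = 2 ✓; GC 8/20 = 40.0% ✓ — fails.
Primer B (26 nt, A=4 T=5 G=8 C=9): Tm = 64.9 + 41·(17 − 16.4)/26 = 65.8°C ✓; length 26, outside 18–24 ✗; longest run = 2 ✓; GC 17/26 = 65.4%, outside 36.1–57.9% ✗ — fails.
Primer C (21 nt, A=2 T=7 G=7 C=5): Tm = 64.9 + 41·(12 − 16.4)/21 = 56.3°C ✓; length 21 ✓; longest run = 4 ✓; GC 12/21 = 57.1% ✓ — passes.
Primer D (23 nt, A=5 T=7 G=6 C=5): Tm = 64.9 + 41·(11 − 16.4)/23 = 55.3°C ✓; length 23 ✓; longest run = 4 ✓; GC 11/23 = 47.8% ✓ — passes.
Primer E (25 nt, A=5 T=6 G=10 C=4): Tm = 64.9 + 41·(14 − 16.4)/25 = 61.0°C ✓; length 25, outside 18–24 ✗; longest run = 3 ✓; GC 14/25 = 56.0% ✓ — fails.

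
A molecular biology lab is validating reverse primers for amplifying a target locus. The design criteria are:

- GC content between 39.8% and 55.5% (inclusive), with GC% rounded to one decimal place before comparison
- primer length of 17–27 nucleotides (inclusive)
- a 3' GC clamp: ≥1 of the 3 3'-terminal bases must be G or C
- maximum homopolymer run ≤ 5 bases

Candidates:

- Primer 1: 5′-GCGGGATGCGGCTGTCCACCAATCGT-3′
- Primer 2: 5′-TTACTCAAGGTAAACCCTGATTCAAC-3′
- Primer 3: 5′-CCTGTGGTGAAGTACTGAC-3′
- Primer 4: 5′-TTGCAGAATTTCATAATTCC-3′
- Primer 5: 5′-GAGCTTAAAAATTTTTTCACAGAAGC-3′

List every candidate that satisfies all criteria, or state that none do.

Primer 3 only.

Primer 1 (26 nt, A=4 T=5 G=9 C=8): GC 17/26 = 65.4%, outside 39.8–55.5% ✗; length 26 ✓; 3' end CGT has 2 G/C ✓; longest run = 3 ✓ — fails.
Primer 2 (26 nt, A=9 T=7 G=3 C=7): GC 10/26 = 38.5%, outside 39.8–55.5% ✗; length 26 ✓; 3' end AAC has 1 G/C ✓; longest run = 3 ✓ — fails.
Primer 3 (19 nt, A=4 T=5 G=6 C=4): GC 10/19 = 52.6% ✓; length 19 ✓; 3' end GAC has 2 G/C ✓; longest run = 2 ✓ — passes.
Primer 4 (20 nt, A=6 T=8 G=2 C=4): GC 6/20 = 30.0%, outside 39.8–55.5% ✗; length 20 ✓; 3' end TCC has 2 G/C ✓; longest run = 3 ✓ — fails.
Primer 5 (26 nt, A=10 T=8 G=4 C=4): GC 8/26 = 30.8%, outside 39.8–55.5% ✗; length 26 ✓; 3' end AGC has 2 G/C ✓; longest run = 6, exceeds 5 ✗ — fails.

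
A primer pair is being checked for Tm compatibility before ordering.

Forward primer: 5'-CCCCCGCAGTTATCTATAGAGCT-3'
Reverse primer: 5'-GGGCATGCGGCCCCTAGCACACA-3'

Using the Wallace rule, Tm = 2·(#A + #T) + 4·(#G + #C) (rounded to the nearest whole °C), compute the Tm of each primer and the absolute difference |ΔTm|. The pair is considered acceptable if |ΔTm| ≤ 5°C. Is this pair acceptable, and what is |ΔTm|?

Forward: A=5 T=6 G=4 C=8 → Tm = 2·11 + 4·12 = 70°C.
Reverse: A=5 T=2 G=7 C=9 → Tm = 2·7 + 4·16 = 78°C.
|ΔTm| = |70 − 78| = 8°C, > 5°C.

|ΔTm| = 8°C; the pair is not acceptable.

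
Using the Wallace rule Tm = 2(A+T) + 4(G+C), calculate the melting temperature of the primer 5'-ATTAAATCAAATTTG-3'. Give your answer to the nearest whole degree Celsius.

34°C

Base counts: A=7, T=6, G=1, C=1 (length 15).
Tm = 2·(7+6) + 4·(1+1) = 2·13 + 4·2 = 26 + 8 = 34°C.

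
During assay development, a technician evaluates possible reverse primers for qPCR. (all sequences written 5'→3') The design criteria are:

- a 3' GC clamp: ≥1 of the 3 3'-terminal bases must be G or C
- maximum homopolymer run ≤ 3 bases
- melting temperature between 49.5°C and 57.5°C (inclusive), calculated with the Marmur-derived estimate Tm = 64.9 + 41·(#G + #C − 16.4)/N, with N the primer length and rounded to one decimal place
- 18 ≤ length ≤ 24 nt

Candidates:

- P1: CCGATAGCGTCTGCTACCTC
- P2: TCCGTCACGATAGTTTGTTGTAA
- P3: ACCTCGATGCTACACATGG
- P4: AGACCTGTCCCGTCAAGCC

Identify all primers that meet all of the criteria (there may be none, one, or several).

P1, P3 and P4.

P1 (20 nt, A=3 T=5 G=4 C=8): 3' end CTC has 2 G/C ✓; longest run = 2 ✓; Tm = 64.9 + 41·(12 − 16.4)/20 = 55.9°C ✓; length 20 ✓ — passes.
P2 (23 nt, A=5 T=9 G=5 C=4): 3' end TAA has 0 G/C, need ≥1 ✗; longest run = 3 ✓; Tm = 64.9 + 41·(9 − 16.4)/23 = 51.7°C ✓; length 23 ✓ — fails.
P3 (19 nt, A=5 T=4 G=4 C=6): 3' end TGG has 2 G/C ✓; longest run = 2 ✓; Tm = 64.9 + 41·(10 − 16.4)/19 = 51.1°C ✓; length 19 ✓ — passes.
P4 (19 nt, A=4 T=3 G=4 C=8): 3' end GCC has 3 G/C ✓; longest run = 3 ✓; Tm = 64.9 + 41·(12 − 16.4)/19 = 55.4°C ✓; length 19 ✓ — passes.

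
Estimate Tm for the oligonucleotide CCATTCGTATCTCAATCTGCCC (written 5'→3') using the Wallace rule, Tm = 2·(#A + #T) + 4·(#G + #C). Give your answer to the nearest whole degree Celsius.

Base counts: A=4, T=7, G=2, C=9 (length 22).
Tm = 2·(4+7) + 4·(2+9) = 2·11 + 4·11 = 22 + 44 = 66°C.

66°C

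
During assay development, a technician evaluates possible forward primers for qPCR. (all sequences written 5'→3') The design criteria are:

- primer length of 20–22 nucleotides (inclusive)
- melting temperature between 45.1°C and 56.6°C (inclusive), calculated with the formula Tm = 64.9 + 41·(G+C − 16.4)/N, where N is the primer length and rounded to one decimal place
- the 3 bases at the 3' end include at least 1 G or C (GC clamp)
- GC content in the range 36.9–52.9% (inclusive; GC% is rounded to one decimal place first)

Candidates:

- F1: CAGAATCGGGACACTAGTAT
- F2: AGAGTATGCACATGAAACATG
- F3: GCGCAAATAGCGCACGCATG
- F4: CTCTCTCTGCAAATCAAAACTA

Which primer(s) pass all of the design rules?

F2 only.

F1 (20 nt, A=7 T=4 G=5 C=4): length 20 ✓; Tm = 64.9 + 41·(9 − 16.4)/20 = 49.7°C ✓; 3' end TAT has 0 G/C, need ≥1 ✗; GC 9/20 = 45.0% ✓ — fails.
F2 (21 nt, A=9 T=4 G=5 C=3): length 21 ✓; Tm = 64.9 + 41·(8 − 16.4)/21 = 48.5°C ✓; 3' end ATG has 1 G/C ✓; GC 8/21 = 38.1% ✓ — passes.
F3 (20 nt, A=6 T=2 G=6 C=6): length 20 ✓; Tm = 64.9 + 41·(12 − 16.4)/20 = 55.9°C ✓; 3' end ATG has 1 G/C ✓; GC 12/20 = 60.0%, outside 36.9–52.9% ✗ — fails.
F4 (22 nt, A=8 T=6 G=1 C=7): length 22 ✓; Tm = 64.9 + 41·(8 − 16.4)/22 = 49.2°C ✓; 3' end CTA has 1 G/C ✓; GC 8/22 = 36.4%, outside 36.9–52.9% ✗ — fails.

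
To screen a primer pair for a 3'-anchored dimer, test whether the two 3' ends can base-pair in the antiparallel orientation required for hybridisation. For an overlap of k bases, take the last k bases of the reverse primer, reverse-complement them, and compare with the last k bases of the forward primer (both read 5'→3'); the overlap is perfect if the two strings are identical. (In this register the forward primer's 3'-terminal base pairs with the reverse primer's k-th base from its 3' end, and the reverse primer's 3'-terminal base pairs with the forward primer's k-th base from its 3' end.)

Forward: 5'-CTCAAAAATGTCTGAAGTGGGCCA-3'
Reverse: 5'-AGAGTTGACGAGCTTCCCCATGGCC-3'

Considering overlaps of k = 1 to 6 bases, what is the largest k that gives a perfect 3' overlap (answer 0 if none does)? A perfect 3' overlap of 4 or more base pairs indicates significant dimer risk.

Last 6 bases (5'→3') — forward …GGGCCA, reverse …ATGGCC.
Reverse complement of the reverse primer's last 6 bases: GGCCAT; its first k bases are the reverse complement of the reverse primer's last k bases, so a perfect k-base overlap needs the forward primer's last k bases to equal them.
Comparing (forward last k vs required): k=1: A vs G ✗; k=2: CA vs GG ✗; k=3: CCA vs GGC ✗; k=4: GCCA vs GGCC ✗; k=5: GGCCA vs GGCCA ✓; k=6: GGGCCA vs GGCCAT ✗.
Only k = 5 is perfect, so the longest perfect 3' overlap is 5.

Longest perfect overlap: 5 complementary base pairs; significant dimer risk (threshold 4).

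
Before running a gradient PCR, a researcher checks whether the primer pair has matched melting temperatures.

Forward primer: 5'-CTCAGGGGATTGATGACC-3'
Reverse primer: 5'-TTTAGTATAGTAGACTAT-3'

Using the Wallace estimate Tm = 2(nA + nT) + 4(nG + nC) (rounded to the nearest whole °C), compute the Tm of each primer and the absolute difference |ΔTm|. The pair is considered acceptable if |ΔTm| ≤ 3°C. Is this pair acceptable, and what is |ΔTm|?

Forward: A=4 T=4 G=6 C=4 → Tm = 2·8 + 4·10 = 56°C.
Reverse: A=6 T=8 G=3 C=1 → Tm = 2·14 + 4·4 = 44°C.
|ΔTm| = |56 − 44| = 12°C, > 3°C.

|ΔTm| = 12°C; the pair is not acceptable.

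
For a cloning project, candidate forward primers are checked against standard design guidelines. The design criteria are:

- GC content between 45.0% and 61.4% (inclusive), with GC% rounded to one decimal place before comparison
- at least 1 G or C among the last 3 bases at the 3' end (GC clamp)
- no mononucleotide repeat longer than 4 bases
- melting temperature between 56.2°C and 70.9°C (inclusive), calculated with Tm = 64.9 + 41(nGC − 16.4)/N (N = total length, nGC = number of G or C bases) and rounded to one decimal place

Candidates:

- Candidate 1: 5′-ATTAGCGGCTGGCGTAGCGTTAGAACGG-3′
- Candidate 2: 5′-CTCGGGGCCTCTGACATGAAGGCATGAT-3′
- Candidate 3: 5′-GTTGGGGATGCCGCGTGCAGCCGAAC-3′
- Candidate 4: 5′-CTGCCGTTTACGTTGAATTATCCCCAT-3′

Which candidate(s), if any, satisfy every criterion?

Candidate 1 and Candidate 2.

Candidate 1 (28 nt, A=6 T=6 G=11 C=5): GC 16/28 = 57.1% ✓; 3' end CGG has 3 G/C ✓; longest run = 2 ✓; Tm = 64.9 + 41·(16 − 16.4)/28 = 64.3°C ✓ — passes.
Candidate 2 (28 nt, A=6 T=6 G=9 C=7): GC 16/28 = 57.1% ✓; 3' end GAT has 1 G/C ✓; longest run = 4 ✓; Tm = 64.9 + 41·(16 − 16.4)/28 = 64.3°C ✓ — passes.
Candidate 3 (26 nt, A=4 T=4 G=11 C=7): GC 18/26 = 69.2%, outside 45.0–61.4% ✗; 3' end AAC has 1 G/C ✓; longest run = 4 ✓; Tm = 64.9 + 41·(18 − 16.4)/26 = 67.4°C ✓ — fails.
Candidate 4 (27 nt, A=5 T=10 G=4 C=8): GC 12/27 = 44.4%, outside 45.0–61.4% ✗; 3' end CAT has 1 G/C ✓; longest run = 4 ✓; Tm = 64.9 + 41·(12 − 16.4)/27 = 58.2°C ✓ — fails.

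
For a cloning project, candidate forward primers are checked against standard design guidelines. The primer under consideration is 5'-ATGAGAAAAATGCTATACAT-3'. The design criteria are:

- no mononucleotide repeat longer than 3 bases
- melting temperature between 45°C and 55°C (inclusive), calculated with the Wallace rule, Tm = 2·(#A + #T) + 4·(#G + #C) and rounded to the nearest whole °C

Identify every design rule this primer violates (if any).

Base counts: A=10, T=5, G=3, C=2 (length 20).
homopolymer run: longest run = 5, exceeds 3 ✗
Tm: Tm = 2·15 + 4·5 = 50°C ✓

Fails: homopolymer run.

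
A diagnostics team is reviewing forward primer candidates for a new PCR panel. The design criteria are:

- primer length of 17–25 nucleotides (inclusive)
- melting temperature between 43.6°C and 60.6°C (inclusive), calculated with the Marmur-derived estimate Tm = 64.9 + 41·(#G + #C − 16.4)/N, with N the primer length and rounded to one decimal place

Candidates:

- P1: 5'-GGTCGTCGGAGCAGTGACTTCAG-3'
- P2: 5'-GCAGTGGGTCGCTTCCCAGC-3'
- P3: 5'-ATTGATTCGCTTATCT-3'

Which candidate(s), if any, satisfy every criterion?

P1 and P2.

P1 (23 nt, A=4 T=5 G=9 C=5): length 23 ✓; Tm = 64.9 + 41·(14 − 16.4)/23 = 60.6°C ✓ — passes.
P2 (20 nt, A=2 T=4 G=7 C=7): length 20 ✓; Tm = 64.9 + 41·(14 − 16.4)/20 = 60.0°C ✓ — passes.
P3 (16 nt, A=3 T=8 G=2 C=3): length 16, outside 17–25 ✗; Tm = 64.9 + 41·(5 − 16.4)/16 = 35.7°C, outside 43.6–60.6°C ✗ — fails.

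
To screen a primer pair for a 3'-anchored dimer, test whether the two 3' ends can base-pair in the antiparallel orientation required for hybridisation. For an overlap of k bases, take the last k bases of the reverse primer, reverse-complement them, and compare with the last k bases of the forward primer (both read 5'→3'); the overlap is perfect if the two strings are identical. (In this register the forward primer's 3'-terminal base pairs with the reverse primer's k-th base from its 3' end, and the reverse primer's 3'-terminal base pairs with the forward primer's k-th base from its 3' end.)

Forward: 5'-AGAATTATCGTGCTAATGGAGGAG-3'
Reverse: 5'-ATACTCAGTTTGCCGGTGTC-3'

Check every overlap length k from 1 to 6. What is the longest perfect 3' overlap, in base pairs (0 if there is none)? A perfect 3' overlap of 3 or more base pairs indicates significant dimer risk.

Last 6 bases (5'→3') — forward …GAGGAG, reverse …GGTGTC.
Reverse complement of the reverse primer's last 6 bases: GACACC; its first k bases are the reverse complement of the reverse primer's last k bases, so a perfect k-base overlap needs the forward primer's last k bases to equal them.
Comparing (forward last k vs required): k=1: G vs G ✓; k=2: AG vs GA ✗; k=3: GAG vs GAC ✗; k=4: GGAG vs GACA ✗; k=5: AGGAG vs GACAC ✗; k=6: GAGGAG vs GACACC ✗.
Only k = 1 is perfect, so the longest perfect 3' overlap is 1.

Longest perfect overlap: 1 complementary base pair; below the dimer-risk threshold (threshold 3).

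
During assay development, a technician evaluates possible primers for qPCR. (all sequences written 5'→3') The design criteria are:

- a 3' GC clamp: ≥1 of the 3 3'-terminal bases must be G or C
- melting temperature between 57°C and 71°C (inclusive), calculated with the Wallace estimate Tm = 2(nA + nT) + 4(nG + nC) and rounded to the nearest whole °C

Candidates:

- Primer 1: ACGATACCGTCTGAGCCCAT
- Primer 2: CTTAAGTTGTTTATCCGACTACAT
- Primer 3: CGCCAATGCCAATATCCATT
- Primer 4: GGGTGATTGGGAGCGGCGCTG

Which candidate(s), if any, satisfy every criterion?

Primer 1 and Primer 2.

Primer 1 (20 nt, A=5 T=4 G=4 C=7): 3' end CAT has 1 G/C ✓; Tm = 2·9 + 4·11 = 62°C ✓ — passes.
Primer 2 (24 nt, A=6 T=10 G=3 C=5): 3' end CAT has 1 G/C ✓; Tm = 2·16 + 4·8 = 64°C ✓ — passes.
Primer 3 (20 nt, A=6 T=5 G=2 C=7): 3' end ATT has 0 G/C, need ≥1 ✗; Tm = 2·11 + 4·9 = 58°C ✓ — fails.
Primer 4 (21 nt, A=2 T=4 G=12 C=3): 3' end CTG has 2 G/C ✓; Tm = 2·6 + 4·15 = 72°C, outside 57–71°C ✗ — fails.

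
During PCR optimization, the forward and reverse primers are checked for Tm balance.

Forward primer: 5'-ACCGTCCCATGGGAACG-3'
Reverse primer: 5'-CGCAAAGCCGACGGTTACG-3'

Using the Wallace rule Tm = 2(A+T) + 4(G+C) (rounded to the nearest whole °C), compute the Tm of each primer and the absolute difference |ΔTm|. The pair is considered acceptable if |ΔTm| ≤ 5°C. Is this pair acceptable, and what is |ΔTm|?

Forward: A=4 T=2 G=5 C=6 → Tm = 2·6 + 4·11 = 56°C.
Reverse: A=5 T=2 G=6 C=6 → Tm = 2·7 + 4·12 = 62°C.
|ΔTm| = |56 − 62| = 6°C, > 5°C.

|ΔTm| = 6°C; the pair is not acceptable.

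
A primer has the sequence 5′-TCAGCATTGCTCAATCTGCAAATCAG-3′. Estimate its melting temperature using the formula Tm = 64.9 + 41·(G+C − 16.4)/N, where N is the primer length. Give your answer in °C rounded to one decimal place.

56.4°C

Base counts: A=8, T=7, G=4, C=7; G+C = 11, N = 26.
Tm = 64.9 + 41·(11 − 16.4)/26 = 64.9 + -221.40/26 = 56.4°C.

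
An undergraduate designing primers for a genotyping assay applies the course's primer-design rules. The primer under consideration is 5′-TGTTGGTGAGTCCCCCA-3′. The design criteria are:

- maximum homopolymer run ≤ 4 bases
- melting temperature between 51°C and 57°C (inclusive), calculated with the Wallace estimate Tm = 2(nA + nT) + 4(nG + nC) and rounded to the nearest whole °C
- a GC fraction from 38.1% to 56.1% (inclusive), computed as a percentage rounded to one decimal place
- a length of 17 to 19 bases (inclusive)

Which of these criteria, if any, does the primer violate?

Base counts: A=2, T=5, G=5, C=5 (length 17).
homopolymer run: longest run = 5, exceeds 4 ✗
Tm: Tm = 2·7 + 4·10 = 54°C ✓
GC content: GC 10/17 = 58.8%, outside 38.1–56.1% ✗
length: length 17 ✓

Fails: homopolymer run, GC content.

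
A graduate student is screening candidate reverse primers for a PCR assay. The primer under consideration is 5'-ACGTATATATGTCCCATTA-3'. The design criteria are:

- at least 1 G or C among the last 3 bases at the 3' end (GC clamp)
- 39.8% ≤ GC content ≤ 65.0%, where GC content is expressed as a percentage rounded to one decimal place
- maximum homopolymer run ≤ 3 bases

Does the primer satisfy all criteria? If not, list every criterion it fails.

Fails: GC clamp, GC content.

Base counts: A=6, T=7, G=2, C=4 (length 19).
GC clamp: 3' end TTA has 0 G/C, need ≥1 ✗
GC content: GC 6/19 = 31.6%, outside 39.8–65.0% ✗
homopolymer run: longest run = 3 ✓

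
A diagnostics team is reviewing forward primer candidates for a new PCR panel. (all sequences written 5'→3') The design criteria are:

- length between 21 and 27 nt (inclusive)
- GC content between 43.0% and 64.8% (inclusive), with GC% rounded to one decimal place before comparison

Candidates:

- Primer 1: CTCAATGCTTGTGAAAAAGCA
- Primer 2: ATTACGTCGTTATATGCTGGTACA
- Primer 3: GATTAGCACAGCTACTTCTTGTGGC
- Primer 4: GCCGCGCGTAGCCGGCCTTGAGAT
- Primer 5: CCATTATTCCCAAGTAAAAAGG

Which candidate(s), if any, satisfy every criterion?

Primer 1 (21 nt, A=8 T=5 G=4 C=4): length 21 ✓; GC 8/21 = 38.1%, outside 43.0–64.8% ✗ — fails.
Primer 2 (24 nt, A=6 T=9 G=5 C=4): length 24 ✓; GC 9/24 = 37.5%, outside 43.0–64.8% ✗ — fails.
Primer 3 (25 nt, A=5 T=8 G=6 C=6): length 25 ✓; GC 12/25 = 48.0% ✓ — passes.
Primer 4 (24 nt, A=3 T=4 G=9 C=8): length 24 ✓; GC 17/24 = 70.8%, outside 43.0–64.8% ✗ — fails.
Primer 5 (22 nt, A=9 T=5 G=3 C=5): length 22 ✓; GC 8/22 = 36.4%, outside 43.0–64.8% ✗ — fails.

Primer 3 only.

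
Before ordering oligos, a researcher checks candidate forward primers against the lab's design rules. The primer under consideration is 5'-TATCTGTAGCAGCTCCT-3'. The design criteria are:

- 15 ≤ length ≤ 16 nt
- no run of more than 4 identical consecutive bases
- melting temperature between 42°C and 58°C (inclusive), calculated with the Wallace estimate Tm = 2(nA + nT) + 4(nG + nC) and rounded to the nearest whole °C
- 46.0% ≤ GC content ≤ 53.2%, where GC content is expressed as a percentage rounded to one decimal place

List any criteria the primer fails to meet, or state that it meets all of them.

Base counts: A=3, T=6, G=3, C=5 (length 17).
length: length 17, outside 15–16 ✗
homopolymer run: longest run = 2 ✓
Tm: Tm = 2·9 + 4·8 = 50°C ✓
GC content: GC 8/17 = 47.1% ✓

Fails: length.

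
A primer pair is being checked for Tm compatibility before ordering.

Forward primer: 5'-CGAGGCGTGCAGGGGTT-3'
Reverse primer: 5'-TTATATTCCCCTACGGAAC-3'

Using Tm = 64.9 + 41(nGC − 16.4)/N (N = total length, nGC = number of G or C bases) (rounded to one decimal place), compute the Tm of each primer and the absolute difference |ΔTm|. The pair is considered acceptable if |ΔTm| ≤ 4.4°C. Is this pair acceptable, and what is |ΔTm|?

|ΔTm| = 7.5°C; the pair is not acceptable.

Forward: G+C = 12, N = 17 → Tm = 64.9 + 41·(12 − 16.4)/17 = 54.3°C.
Reverse: G+C = 8, N = 19 → Tm = 64.9 + 41·(8 − 16.4)/19 = 46.8°C.
|ΔTm| = |54.3 − 46.8| = 7.5°C, > 4.4°C.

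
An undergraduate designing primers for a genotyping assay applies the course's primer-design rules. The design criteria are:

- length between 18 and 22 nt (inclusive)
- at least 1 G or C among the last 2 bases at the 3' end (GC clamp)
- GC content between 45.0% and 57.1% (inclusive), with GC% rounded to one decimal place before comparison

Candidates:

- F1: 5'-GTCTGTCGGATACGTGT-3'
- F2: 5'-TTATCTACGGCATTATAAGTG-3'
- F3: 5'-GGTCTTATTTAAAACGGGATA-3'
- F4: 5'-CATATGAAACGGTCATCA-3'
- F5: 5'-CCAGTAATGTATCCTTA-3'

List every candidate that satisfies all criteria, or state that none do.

None of the candidates satisfy all criteria.

F1 (17 nt, A=2 T=6 G=6 C=3): length 17, outside 18–22 ✗; 3' end GT has 1 G/C ✓; GC 9/17 = 52.9% ✓ — fails.
F2 (21 nt, A=6 T=8 G=4 C=3): length 21 ✓; 3' end TG has 1 G/C ✓; GC 7/21 = 33.3%, outside 45.0–57.1% ✗ — fails.
F3 (21 nt, A=7 T=7 G=5 C=2): length 21 ✓; 3' end TA has 0 G/C, need ≥1 ✗; GC 7/21 = 33.3%, outside 45.0–57.1% ✗ — fails.
F4 (18 nt, A=7 T=4 G=3 C=4): length 18 ✓; 3' end CA has 1 G/C ✓; GC 7/18 = 38.9%, outside 45.0–57.1% ✗ — fails.
F5 (17 nt, A=5 T=6 G=2 C=4): length 17, outside 18–22 ✗; 3' end TA has 0 G/C, need ≥1 ✗; GC 6/17 = 35.3%, outside 45.0–57.1% ✗ — fails.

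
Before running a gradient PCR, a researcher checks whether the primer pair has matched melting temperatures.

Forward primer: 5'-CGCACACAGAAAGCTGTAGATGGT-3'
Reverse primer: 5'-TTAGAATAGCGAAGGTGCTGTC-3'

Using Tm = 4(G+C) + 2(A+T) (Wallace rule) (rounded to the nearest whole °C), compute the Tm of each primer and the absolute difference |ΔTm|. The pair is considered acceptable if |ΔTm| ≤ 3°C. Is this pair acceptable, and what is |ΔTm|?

|ΔTm| = 8°C; the pair is not acceptable.

Forward: A=8 T=4 G=7 C=5 → Tm = 2·12 + 4·12 = 72°C.
Reverse: A=6 T=6 G=7 C=3 → Tm = 2·12 + 4·10 = 64°C.
|ΔTm| = |72 − 64| = 8°C, > 3°C.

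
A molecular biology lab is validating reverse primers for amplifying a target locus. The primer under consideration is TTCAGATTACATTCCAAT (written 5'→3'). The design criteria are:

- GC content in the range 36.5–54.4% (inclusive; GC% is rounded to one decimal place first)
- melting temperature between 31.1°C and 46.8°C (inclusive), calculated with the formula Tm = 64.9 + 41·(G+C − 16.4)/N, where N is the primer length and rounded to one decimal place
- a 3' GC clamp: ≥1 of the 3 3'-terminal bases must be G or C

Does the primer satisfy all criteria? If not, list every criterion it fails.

Fails: GC content, GC clamp.

Base counts: A=6, T=7, G=1, C=4 (length 18).
GC content: GC 5/18 = 27.8%, outside 36.5–54.4% ✗
Tm: Tm = 64.9 + 41·(5 − 16.4)/18 = 38.9°C ✓
GC clamp: 3' end AAT has 0 G/C, need ≥1 ✗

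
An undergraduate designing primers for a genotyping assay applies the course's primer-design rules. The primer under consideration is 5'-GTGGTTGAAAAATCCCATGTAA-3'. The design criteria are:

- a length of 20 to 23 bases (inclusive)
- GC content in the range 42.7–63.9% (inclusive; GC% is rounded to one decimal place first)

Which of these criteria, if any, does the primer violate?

Base counts: A=8, T=6, G=5, C=3 (length 22).
length: length 22 ✓
GC content: GC 8/22 = 36.4%, outside 42.7–63.9% ✗

Fails: GC content.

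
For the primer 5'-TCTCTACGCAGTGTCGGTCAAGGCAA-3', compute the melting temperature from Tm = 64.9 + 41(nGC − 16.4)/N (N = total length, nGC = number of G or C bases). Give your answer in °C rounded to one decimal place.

61.1°C

Base counts: A=6, T=6, G=7, C=7; G+C = 14, N = 26.
Tm = 64.9 + 41·(14 − 16.4)/26 = 64.9 + -98.40/26 = 61.1°C.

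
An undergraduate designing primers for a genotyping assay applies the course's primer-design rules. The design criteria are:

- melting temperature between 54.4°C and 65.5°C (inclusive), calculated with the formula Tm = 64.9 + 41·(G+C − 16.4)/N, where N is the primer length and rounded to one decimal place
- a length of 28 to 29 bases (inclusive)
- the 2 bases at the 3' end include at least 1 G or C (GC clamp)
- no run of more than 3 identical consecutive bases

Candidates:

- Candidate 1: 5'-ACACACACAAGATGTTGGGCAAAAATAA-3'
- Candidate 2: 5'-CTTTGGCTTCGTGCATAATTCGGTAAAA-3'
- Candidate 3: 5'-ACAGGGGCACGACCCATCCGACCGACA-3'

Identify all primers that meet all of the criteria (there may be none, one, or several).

Candidate 1 (28 nt, A=14 T=4 G=5 C=5): Tm = 64.9 + 41·(10 − 16.4)/28 = 55.5°C ✓; length 28 ✓; 3' end AA has 0 G/C, need ≥1 ✗; longest run = 5, exceeds 3 ✗ — fails.
Candidate 2 (28 nt, A=7 T=10 G=6 C=5): Tm = 64.9 + 41·(11 − 16.4)/28 = 57.0°C ✓; length 28 ✓; 3' end AA has 0 G/C, need ≥1 ✗; longest run = 4, exceeds 3 ✗ — fails.
Candidate 3 (27 nt, A=8 T=1 G=7 C=11): Tm = 64.9 + 41·(18 − 16.4)/27 = 67.3°C, outside 54.4–65.5°C ✗; length 27, outside 28–29 ✗; 3' end CA has 1 G/C ✓; longest run = 4, exceeds 3 ✗ — fails.

None of the candidates satisfy all criteria.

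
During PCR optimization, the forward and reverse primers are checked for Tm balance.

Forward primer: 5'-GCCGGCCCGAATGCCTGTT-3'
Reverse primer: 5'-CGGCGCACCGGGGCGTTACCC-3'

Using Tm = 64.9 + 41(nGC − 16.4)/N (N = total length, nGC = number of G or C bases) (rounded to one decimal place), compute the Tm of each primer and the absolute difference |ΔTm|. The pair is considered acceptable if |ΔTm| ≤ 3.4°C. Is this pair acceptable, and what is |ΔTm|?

|ΔTm| = 8.5°C; the pair is not acceptable.

Forward: G+C = 13, N = 19 → Tm = 64.9 + 41·(13 − 16.4)/19 = 57.6°C.
Reverse: G+C = 17, N = 21 → Tm = 64.9 + 41·(17 − 16.4)/21 = 66.1°C.
|ΔTm| = |57.6 − 66.1| = 8.5°C, > 3.4°C.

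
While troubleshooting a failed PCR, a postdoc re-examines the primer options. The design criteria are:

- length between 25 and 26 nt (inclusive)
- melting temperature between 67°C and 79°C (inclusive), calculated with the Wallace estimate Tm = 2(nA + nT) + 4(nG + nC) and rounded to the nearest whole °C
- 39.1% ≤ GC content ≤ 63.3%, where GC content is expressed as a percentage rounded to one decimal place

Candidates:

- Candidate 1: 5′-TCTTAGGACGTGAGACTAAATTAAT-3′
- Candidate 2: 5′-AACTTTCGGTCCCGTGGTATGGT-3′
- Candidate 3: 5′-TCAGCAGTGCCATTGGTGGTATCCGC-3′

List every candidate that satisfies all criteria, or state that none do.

None of the candidates satisfy all criteria.

Candidate 1 (25 nt, A=9 T=8 G=5 C=3): length 25 ✓; Tm = 2·17 + 4·8 = 66°C, outside 67–79°C ✗; GC 8/25 = 32.0%, outside 39.1–63.3% ✗ — fails.
Candidate 2 (23 nt, A=3 T=8 G=7 C=5): length 23, outside 25–26 ✗; Tm = 2·11 + 4·12 = 70°C ✓; GC 12/23 = 52.2% ✓ — fails.
Candidate 3 (26 nt, A=4 T=7 G=8 C=7): length 26 ✓; Tm = 2·11 + 4·15 = 82°C, outside 67–79°C ✗; GC 15/26 = 57.7% ✓ — fails.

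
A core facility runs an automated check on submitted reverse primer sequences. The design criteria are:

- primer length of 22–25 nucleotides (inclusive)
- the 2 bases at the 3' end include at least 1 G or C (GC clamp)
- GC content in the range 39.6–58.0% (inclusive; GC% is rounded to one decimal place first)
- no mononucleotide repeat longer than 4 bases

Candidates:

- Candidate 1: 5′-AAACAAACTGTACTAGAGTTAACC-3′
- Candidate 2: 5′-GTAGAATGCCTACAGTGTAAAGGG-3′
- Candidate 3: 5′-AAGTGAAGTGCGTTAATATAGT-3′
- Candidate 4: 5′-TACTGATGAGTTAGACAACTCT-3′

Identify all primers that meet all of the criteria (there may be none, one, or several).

Candidate 1 (24 nt, A=11 T=5 G=3 C=5): length 24 ✓; 3' end CC has 2 G/C ✓; GC 8/24 = 33.3%, outside 39.6–58.0% ✗; longest run = 3 ✓ — fails.
Candidate 2 (24 nt, A=8 T=5 G=8 C=3): length 24 ✓; 3' end GG has 2 G/C ✓; GC 11/24 = 45.8% ✓; longest run = 3 ✓ — passes.
Candidate 3 (22 nt, A=8 T=7 G=6 C=1): length 22 ✓; 3' end GT has 1 G/C ✓; GC 7/22 = 31.8%, outside 39.6–58.0% ✗; longest run = 2 ✓ — fails.
Candidate 4 (22 nt, A=7 T=7 G=4 C=4): length 22 ✓; 3' end CT has 1 G/C ✓; GC 8/22 = 36.4%, outside 39.6–58.0% ✗; longest run = 2 ✓ — fails.

Candidate 2 only.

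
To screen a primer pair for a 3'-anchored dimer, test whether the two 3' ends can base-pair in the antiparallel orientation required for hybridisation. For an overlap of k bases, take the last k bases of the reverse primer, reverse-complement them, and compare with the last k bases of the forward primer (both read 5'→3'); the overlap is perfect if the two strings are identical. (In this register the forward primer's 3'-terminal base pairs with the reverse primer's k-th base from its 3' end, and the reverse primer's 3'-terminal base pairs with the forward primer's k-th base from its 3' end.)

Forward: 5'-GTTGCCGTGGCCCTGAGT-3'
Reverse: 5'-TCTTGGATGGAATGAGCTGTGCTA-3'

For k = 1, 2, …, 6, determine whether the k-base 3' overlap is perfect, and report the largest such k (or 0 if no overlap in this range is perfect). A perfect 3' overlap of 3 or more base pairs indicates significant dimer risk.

Last 6 bases (5'→3') — forward …CTGAGT, reverse …GTGCTA.
Reverse complement of the reverse primer's last 6 bases: TAGCAC; its first k bases are the reverse complement of the reverse primer's last k bases, so a perfect k-base overlap needs the forward primer's last k bases to equal them.
Comparing (forward last k vs required): k=1: T vs T ✓; k=2: GT vs TA ✗; k=3: AGT vs TAG ✗; k=4: GAGT vs TAGC ✗; k=5: TGAGT vs TAGCA ✗; k=6: CTGAGT vs TAGCAC ✗.
Only k = 1 is perfect, so the longest perfect 3' overlap is 1.

Longest perfect overlap: 1 complementary base pair; below the dimer-risk threshold (threshold 3).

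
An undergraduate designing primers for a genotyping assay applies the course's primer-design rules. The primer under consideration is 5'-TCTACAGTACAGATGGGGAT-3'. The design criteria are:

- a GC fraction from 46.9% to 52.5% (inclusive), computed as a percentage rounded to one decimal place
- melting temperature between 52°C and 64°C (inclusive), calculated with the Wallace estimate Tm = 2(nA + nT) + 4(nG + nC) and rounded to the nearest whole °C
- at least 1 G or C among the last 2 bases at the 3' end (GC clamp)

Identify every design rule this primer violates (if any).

Fails: GC content, GC clamp.

Base counts: A=6, T=5, G=6, C=3 (length 20).
GC content: GC 9/20 = 45.0%, outside 46.9–52.5% ✗
Tm: Tm = 2·11 + 4·9 = 58°C ✓
GC clamp: 3' end AT has 0 G/C, need ≥1 ✗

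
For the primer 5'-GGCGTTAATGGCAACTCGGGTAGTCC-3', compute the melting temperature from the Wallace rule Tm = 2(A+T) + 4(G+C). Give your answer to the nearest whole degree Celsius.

82°C

Base counts: A=5, T=6, G=9, C=6 (length 26).
Tm = 2·(5+6) + 4·(9+6) = 2·11 + 4·15 = 22 + 60 = 82°C.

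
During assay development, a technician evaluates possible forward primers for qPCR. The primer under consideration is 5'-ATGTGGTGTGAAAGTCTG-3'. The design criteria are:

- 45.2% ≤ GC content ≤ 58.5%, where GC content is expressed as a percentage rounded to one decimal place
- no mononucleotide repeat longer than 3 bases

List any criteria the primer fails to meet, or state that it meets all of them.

Fails: GC content.

Base counts: A=4, T=6, G=7, C=1 (length 18).
GC content: GC 8/18 = 44.4%, outside 45.2–58.5% ✗
homopolymer run: longest run = 3 ✓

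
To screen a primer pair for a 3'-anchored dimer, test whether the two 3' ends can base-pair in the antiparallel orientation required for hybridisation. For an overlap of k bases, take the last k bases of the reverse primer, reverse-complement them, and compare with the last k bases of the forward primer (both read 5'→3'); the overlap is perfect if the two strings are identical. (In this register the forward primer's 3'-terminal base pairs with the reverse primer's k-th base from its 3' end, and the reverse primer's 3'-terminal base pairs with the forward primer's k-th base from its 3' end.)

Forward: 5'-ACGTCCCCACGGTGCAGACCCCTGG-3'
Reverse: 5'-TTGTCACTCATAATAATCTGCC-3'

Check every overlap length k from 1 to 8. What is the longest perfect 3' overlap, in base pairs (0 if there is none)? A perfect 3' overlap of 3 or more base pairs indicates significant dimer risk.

Longest perfect overlap: 2 complementary base pairs; below the dimer-risk threshold (threshold 3).

Last 8 bases (5'→3') — forward …ACCCCTGG, reverse …AATCTGCC.
Reverse complement of the reverse primer's last 8 bases: GGCAGATT; its first k bases are the reverse complement of the reverse primer's last k bases, so a perfect k-base overlap needs the forward primer's last k bases to equal them.
Comparing (forward last k vs required): k=1: G vs G ✓; k=2: GG vs GG ✓; k=3: TGG vs GGC ✗; k=4: CTGG vs GGCA ✗; k=5: CCTGG vs GGCAG ✗; k=6: CCCTGG vs GGCAGA ✗; k=7: CCCCTGG vs GGCAGAT ✗; k=8: ACCCCTGG vs GGCAGATT ✗.
Perfect overlaps at k = 1, 2; the largest is 2.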